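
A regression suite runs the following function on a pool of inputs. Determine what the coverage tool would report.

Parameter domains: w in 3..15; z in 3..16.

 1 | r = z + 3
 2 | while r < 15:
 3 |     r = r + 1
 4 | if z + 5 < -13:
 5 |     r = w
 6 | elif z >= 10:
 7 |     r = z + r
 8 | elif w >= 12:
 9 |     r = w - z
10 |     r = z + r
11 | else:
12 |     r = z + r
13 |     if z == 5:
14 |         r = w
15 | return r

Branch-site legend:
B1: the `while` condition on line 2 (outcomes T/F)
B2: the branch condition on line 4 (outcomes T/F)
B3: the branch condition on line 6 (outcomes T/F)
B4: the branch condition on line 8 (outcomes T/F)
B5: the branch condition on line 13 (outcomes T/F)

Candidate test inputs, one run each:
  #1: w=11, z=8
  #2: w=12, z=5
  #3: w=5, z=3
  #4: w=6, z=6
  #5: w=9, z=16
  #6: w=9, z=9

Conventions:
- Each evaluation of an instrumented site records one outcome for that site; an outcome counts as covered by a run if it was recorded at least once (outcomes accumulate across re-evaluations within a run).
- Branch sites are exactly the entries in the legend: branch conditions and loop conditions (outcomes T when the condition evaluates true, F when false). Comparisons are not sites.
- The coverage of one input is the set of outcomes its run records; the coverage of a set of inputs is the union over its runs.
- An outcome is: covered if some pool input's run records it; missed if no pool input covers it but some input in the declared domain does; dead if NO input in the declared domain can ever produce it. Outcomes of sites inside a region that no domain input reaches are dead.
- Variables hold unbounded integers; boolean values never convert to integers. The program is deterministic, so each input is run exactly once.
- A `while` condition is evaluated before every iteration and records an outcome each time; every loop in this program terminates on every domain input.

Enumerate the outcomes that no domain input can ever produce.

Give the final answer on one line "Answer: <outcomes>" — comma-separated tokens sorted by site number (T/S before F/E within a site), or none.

checking every outcome against all 182 domain inputs:
  B2=T: zero occurrences over every domain input -> dead
  reachable outcomes have witnesses, e.g. B1=T (e.g. w=3, z=3), B1=F (e.g. w=3, z=3), B2=F (e.g. w=3, z=3), B3=T (e.g. w=3, z=10)

Answer: B2=T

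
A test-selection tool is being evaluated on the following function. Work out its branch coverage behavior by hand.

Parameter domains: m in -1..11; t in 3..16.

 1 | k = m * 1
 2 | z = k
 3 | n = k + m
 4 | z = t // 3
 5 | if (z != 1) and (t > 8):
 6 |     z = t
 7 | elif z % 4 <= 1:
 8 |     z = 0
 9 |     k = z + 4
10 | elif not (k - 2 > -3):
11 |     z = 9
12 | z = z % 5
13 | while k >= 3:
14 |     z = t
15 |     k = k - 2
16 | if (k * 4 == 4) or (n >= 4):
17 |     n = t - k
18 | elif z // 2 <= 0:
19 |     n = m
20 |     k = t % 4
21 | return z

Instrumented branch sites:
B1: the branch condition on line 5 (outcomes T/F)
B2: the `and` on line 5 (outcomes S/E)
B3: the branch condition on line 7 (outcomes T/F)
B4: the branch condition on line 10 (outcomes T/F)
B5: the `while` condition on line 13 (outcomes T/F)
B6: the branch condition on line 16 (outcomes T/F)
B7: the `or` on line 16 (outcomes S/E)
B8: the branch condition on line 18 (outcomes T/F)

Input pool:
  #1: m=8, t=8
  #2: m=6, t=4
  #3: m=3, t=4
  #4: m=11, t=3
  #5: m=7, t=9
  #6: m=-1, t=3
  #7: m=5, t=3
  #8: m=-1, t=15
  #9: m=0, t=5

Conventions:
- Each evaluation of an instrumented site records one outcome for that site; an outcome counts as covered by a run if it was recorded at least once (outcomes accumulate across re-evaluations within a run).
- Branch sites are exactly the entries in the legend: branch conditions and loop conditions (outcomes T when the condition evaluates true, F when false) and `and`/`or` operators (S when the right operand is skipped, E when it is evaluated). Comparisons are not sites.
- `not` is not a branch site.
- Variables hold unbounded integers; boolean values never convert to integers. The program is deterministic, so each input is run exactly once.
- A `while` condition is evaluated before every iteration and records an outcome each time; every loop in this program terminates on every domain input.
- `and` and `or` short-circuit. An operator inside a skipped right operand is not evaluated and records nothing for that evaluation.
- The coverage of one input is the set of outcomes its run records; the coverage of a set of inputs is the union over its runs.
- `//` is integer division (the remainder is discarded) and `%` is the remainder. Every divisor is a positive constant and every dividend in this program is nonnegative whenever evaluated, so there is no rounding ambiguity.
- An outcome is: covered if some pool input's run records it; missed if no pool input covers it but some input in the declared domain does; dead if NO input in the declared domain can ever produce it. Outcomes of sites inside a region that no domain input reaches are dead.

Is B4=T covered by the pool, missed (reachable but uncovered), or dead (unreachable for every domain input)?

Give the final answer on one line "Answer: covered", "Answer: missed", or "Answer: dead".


no pool input records B4=T
but domain input (m=-1, t=6) does record it -> reachable, so missed
Answer: missed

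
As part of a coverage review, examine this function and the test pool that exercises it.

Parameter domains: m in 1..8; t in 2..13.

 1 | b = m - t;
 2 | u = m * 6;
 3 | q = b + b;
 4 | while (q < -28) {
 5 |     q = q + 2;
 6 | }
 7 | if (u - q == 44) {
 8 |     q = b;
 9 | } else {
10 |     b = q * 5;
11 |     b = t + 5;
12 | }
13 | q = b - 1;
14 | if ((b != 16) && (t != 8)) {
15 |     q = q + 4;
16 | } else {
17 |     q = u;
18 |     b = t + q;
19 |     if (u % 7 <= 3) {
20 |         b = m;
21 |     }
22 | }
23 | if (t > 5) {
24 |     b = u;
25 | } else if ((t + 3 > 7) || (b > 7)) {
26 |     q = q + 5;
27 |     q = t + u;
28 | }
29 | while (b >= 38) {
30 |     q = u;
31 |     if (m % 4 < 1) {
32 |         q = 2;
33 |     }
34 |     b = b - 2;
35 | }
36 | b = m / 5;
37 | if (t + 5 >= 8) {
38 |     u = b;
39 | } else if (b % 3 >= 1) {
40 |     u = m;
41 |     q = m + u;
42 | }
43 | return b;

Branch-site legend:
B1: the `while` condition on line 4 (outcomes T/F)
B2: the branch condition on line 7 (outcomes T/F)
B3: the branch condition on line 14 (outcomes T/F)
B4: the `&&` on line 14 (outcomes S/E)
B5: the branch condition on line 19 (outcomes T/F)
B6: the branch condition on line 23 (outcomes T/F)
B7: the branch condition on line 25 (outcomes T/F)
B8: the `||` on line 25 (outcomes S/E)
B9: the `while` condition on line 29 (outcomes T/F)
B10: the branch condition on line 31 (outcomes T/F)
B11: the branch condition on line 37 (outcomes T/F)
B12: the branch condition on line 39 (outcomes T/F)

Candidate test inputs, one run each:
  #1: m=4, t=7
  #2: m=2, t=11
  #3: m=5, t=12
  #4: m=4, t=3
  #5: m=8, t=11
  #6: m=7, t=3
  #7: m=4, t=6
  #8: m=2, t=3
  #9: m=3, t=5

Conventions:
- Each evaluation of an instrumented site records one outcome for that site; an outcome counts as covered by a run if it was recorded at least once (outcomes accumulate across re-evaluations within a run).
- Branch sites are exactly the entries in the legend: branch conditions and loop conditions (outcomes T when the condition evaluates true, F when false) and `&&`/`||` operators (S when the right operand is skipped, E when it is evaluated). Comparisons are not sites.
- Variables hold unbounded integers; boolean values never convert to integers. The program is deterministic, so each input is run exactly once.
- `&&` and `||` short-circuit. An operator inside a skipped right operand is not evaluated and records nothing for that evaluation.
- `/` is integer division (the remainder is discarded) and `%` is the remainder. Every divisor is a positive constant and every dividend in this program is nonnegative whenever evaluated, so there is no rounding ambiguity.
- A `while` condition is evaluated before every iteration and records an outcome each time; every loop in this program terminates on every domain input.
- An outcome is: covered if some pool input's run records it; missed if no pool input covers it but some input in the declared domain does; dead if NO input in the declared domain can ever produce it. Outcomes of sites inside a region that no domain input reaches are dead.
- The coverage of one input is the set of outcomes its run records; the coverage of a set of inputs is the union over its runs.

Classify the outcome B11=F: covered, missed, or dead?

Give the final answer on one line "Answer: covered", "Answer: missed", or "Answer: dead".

no pool input records B11=F
but domain input (m=1, t=2) does record it -> reachable, so missed

Answer: missed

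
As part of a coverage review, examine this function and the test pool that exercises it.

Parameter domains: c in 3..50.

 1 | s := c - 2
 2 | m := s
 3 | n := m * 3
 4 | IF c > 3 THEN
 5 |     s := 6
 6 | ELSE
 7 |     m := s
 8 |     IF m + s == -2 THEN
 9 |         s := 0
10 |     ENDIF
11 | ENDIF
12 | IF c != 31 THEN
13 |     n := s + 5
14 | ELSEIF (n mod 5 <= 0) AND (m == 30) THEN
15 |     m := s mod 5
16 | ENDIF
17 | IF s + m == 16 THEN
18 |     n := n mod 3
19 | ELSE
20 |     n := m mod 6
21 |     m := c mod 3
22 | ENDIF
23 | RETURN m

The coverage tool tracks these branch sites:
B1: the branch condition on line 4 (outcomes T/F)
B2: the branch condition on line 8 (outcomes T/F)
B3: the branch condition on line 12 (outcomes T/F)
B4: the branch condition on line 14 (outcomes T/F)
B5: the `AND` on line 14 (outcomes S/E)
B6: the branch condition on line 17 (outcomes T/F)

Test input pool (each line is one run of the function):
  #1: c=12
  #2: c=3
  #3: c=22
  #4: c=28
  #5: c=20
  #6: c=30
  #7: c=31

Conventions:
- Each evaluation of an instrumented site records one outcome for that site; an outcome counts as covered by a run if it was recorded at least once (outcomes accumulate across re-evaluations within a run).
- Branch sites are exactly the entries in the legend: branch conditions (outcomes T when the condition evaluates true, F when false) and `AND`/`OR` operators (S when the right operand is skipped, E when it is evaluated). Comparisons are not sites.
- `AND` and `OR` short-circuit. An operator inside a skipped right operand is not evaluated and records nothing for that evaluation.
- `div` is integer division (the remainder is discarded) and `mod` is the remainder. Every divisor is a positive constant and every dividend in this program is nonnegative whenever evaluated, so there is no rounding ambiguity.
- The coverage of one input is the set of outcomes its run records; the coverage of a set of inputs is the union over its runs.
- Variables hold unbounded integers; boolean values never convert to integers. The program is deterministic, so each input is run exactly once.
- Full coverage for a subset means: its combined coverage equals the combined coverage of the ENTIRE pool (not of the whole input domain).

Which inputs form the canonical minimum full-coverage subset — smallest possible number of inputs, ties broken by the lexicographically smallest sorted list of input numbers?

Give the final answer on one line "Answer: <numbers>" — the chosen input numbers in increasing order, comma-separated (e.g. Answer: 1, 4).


input #1 (c=12): events B1->T, B3->T, B6->T; covers B1=T, B3=T, B6=T
input #2 (c=3): events B1->F, B2->F, B3->T, B6->F; covers B1=F, B2=F, B3=T, B6=F
input #3 (c=22): events B1->T, B3->T, B6->F; covers B1=T, B3=T, B6=F
input #4 (c=28): events B1->T, B3->T, B6->F; covers B1=T, B3=T, B6=F
input #5 (c=20): events B1->T, B3->T, B6->F; covers B1=T, B3=T, B6=F
input #6 (c=30): events B1->T, B3->T, B6->F; covers B1=T, B3=T, B6=F
input #7 (c=31): events B1->T, B3->F, B5->S, B4->F, B6->F; covers B1=T, B3=F, B4=F, B5=S, B6=F
the full pool covers 9 outcomes: B1=T, B1=F, B2=F, B3=T, B3=F, B4=F, B5=S, B6=T, B6=F
checked all size-1 subsets: none covers 9 outcomes (max 5/9)
checked all size-2 subsets: none covers 9 outcomes (max 8/9)
at size 3, {1, 2, 7} reaches all 9 outcomes; every lexicographically earlier size-3 subset fails
Answer: 1, 2, 7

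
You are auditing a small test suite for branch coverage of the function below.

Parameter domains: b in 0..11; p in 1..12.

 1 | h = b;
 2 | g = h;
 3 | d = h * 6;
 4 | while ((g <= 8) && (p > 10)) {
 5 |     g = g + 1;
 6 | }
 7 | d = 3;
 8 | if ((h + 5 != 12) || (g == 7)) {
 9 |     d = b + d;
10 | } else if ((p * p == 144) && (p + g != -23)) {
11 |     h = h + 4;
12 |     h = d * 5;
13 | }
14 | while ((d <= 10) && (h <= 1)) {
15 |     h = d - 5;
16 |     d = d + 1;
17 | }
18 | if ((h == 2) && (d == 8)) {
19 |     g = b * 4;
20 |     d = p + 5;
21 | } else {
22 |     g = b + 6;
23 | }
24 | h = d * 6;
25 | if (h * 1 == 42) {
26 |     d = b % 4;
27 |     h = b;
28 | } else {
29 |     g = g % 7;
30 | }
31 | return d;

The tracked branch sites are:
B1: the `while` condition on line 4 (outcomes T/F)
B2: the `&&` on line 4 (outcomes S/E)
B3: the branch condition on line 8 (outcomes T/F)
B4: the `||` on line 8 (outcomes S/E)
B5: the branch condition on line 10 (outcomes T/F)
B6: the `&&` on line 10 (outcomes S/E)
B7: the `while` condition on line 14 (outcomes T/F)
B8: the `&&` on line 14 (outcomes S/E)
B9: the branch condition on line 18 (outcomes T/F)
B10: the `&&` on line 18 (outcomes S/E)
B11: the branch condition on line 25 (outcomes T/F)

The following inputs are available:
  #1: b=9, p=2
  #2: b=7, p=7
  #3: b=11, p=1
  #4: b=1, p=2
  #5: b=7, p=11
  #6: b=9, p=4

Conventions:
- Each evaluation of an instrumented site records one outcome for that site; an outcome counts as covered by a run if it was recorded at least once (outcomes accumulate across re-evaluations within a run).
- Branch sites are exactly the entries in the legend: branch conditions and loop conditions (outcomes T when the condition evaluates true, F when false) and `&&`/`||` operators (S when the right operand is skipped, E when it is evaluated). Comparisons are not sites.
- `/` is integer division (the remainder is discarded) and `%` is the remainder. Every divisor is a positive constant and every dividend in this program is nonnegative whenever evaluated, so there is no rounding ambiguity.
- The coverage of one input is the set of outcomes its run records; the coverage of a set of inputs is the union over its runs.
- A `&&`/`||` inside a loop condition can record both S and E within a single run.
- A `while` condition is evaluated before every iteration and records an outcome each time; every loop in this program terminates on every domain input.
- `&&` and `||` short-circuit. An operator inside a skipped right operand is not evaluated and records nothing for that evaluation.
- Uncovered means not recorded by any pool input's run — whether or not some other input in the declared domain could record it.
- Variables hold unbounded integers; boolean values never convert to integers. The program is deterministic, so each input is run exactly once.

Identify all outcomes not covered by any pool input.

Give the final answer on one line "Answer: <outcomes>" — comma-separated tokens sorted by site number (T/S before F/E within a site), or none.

input #1, b=9, p=2: events B2->S, B1->F, B4->S, B3->T, B8->S, B7->F, B10->S, B9->F, B11->F; outcomes B1=F, B2=S, B3=T, B4=S, B7=F, B8=S, B9=F, B10=S, B11=F
input #2, b=7, p=7: events B2->E, B1->F, B4->E, B3->T, B8->E, B7->F, B10->S, B9->F, B11->F; outcomes B1=F, B2=E, B3=T, B4=E, B7=F, B8=E, B9=F, B10=S, B11=F
input #3, b=11, p=1: events B2->S, B1->F, B4->S, B3->T, B8->S, B7->F, B10->S, B9->F, B11->F; outcomes B1=F, B2=S, B3=T, B4=S, B7=F, B8=S, B9=F, B10=S, B11=F
input #4, b=1, p=2: events B2->E, B1->F, B4->S, B3->T, B8->E, B7->T, B8->E, B7->T, B8->E, B7->T, B8->E, B7->T, B8->E, B7->F, ...; outcomes B1=F, B2=E, B3=T, B4=S, B7=T, B7=F, B8=E, B9=T, B10=E, B11=T
input #5, b=7, p=11: events B2->E, B1->T, B2->E, B1->T, B2->S, B1->F, B4->E, B3->F, B6->S, B5->F, B8->E, B7->F, B10->S, B9->F, ...; outcomes B1=T, B1=F, B2=S, B2=E, B3=F, B4=E, B5=F, B6=S, B7=F, B8=E, B9=F, B10=S, B11=F
input #6, b=9, p=4: events B2->S, B1->F, B4->S, B3->T, B8->S, B7->F, B10->S, B9->F, B11->F; outcomes B1=F, B2=S, B3=T, B4=S, B7=F, B8=S, B9=F, B10=S, B11=F
union over the pool: B1=T, B1=F, B2=S, B2=E, B3=T, B3=F, B4=S, B4=E, B5=F, B6=S, B7=T, B7=F, B8=S, B8=E, B9=T, B9=F, B10=S, B10=E, B11=T, B11=F
uncovered (2 of 22): B5=T, B6=E

Answer: B5=T, B6=E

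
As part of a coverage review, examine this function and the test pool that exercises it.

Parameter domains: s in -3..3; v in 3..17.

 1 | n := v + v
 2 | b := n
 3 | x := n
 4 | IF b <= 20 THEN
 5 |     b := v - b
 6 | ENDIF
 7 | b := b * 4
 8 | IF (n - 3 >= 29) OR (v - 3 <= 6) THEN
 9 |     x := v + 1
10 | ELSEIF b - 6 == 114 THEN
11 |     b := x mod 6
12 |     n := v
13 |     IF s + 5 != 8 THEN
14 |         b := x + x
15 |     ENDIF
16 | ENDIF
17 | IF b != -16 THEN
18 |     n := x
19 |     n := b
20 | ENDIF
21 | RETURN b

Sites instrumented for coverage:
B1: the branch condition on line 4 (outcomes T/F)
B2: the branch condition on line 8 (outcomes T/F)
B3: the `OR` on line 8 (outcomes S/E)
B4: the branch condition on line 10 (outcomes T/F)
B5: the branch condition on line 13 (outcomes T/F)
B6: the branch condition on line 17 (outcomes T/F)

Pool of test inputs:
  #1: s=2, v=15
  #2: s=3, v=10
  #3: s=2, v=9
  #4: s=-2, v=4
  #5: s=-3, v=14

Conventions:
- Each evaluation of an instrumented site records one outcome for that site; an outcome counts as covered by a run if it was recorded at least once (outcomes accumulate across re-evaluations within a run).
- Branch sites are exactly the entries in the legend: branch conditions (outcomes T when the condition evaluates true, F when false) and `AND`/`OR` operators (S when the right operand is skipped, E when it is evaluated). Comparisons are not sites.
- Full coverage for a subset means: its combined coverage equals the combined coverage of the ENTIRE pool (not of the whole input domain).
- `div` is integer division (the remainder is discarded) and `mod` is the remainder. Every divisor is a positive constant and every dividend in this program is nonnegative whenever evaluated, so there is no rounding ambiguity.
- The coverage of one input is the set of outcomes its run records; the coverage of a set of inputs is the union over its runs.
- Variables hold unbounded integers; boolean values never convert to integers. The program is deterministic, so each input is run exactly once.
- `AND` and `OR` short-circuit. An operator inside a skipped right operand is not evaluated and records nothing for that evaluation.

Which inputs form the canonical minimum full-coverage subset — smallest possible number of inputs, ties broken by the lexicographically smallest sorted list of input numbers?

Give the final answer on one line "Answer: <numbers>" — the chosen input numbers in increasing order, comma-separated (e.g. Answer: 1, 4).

input #1, s=2, v=15: events B1->F, B3->E, B2->F, B4->T, B5->T, B6->T; outcomes B1=F, B2=F, B3=E, B4=T, B5=T, B6=T
input #2, s=3, v=10: events B1->T, B3->E, B2->F, B4->F, B6->T; outcomes B1=T, B2=F, B3=E, B4=F, B6=T
input #3, s=2, v=9: events B1->T, B3->E, B2->T, B6->T; outcomes B1=T, B2=T, B3=E, B6=T
input #4, s=-2, v=4: events B1->T, B3->E, B2->T, B6->F; outcomes B1=T, B2=T, B3=E, B6=F
input #5, s=-3, v=14: events B1->F, B3->E, B2->F, B4->F, B6->T; outcomes B1=F, B2=F, B3=E, B4=F, B6=T
pool-wide coverage (10 outcomes): B1=T, B1=F, B2=T, B2=F, B3=E, B4=T, B4=F, B5=T, B6=T, B6=F
every size-1 subset falls short of the 10 outcomes (best: 6/10)
every size-2 subset falls short of the 10 outcomes (best: 9/10)
the canonical winner is {1, 2, 4}: size 3, full 10-outcome coverage, earliest index list among size-3 covers

Answer: 1, 2, 4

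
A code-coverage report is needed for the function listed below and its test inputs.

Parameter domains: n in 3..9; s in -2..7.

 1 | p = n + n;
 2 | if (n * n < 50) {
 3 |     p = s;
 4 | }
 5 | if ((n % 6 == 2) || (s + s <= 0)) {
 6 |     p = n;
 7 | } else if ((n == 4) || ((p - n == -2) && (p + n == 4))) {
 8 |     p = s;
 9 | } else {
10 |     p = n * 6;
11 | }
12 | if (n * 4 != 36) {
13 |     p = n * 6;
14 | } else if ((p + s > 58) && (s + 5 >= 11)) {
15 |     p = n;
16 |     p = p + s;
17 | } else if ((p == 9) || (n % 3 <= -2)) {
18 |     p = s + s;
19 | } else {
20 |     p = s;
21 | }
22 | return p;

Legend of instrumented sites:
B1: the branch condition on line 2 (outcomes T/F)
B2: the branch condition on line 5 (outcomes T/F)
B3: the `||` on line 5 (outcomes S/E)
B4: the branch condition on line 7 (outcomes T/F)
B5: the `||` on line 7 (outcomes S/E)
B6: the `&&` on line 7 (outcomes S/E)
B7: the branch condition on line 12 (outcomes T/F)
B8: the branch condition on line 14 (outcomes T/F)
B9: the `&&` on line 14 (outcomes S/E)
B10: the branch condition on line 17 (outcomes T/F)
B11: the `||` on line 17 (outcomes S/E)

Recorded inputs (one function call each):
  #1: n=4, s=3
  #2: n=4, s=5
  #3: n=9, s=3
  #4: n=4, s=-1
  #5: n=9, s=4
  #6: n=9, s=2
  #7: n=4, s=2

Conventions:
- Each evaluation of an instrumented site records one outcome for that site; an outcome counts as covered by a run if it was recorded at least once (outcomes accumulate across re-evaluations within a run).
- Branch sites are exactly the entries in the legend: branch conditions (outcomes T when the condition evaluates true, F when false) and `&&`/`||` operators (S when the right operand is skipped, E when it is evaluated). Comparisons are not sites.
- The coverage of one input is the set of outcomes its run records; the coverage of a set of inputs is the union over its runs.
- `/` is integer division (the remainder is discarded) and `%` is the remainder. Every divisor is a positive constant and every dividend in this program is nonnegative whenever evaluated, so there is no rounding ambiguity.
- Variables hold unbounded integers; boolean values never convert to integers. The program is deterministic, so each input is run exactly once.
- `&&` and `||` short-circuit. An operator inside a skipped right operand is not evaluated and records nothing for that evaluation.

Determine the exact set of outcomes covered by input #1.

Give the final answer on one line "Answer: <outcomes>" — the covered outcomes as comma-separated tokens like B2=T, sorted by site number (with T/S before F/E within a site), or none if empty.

Event log for input #1 (n=4, s=3):
  B1->T, B3->E, B2->F, B5->S, B4->T, B7->T
deduplicating events, the covered set is: B1=T, B2=F, B3=E, B4=T, B5=S, B7=T

Answer: B1=T, B2=F, B3=E, B4=T, B5=S, B7=T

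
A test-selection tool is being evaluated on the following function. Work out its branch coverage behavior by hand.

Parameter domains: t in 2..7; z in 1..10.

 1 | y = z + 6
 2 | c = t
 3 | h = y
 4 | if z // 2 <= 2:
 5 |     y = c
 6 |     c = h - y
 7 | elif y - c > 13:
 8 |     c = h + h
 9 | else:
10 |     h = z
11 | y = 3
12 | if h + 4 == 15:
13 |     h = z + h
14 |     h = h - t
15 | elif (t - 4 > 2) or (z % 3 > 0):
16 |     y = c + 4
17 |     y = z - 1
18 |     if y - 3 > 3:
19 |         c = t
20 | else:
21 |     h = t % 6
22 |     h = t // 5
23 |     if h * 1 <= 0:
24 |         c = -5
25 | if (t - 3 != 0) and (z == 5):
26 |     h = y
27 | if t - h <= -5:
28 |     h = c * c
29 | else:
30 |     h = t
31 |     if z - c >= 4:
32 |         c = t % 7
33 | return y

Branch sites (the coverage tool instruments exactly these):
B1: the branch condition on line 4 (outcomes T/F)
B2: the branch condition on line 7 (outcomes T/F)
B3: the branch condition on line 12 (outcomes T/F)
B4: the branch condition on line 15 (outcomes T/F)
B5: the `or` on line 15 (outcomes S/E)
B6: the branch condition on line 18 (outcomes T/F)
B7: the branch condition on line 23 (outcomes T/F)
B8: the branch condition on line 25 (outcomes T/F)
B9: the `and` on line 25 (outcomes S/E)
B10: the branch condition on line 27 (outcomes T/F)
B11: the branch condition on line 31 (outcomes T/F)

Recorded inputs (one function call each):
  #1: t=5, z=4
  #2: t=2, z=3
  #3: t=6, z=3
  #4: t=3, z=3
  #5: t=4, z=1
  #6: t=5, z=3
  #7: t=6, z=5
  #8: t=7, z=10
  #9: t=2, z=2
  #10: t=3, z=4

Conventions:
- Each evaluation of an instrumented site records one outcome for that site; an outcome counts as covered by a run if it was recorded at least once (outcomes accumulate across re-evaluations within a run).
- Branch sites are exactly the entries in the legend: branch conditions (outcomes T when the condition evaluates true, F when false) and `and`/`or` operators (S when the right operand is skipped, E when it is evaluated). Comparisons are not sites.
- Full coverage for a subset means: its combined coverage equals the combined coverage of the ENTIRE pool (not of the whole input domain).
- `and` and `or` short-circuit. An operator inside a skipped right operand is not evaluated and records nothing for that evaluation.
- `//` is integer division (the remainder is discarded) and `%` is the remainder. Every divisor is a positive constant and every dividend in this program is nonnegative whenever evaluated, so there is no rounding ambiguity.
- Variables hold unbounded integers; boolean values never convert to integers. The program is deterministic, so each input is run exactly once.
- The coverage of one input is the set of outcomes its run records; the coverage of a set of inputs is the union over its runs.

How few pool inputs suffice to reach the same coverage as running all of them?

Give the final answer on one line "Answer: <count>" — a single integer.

input #1 (t=5, z=4): events B1->T, B3->F, B5->E, B4->T, B6->F, B9->E, B8->F, B10->T; covers B1=T, B3=F, B4=T, B5=E, B6=F, B8=F, B9=E, B10=T
input #2 (t=2, z=3): events B1->T, B3->F, B5->E, B4->F, B7->T, B9->E, B8->F, B10->F, B11->T; covers B1=T, B3=F, B4=F, B5=E, B7=T, B8=F, B9=E, B10=F, B11=T
input #3 (t=6, z=3): events B1->T, B3->F, B5->E, B4->F, B7->F, B9->E, B8->F, B10->F, B11->F; covers B1=T, B3=F, B4=F, B5=E, B7=F, B8=F, B9=E, B10=F, B11=F
input #4 (t=3, z=3): events B1->T, B3->F, B5->E, B4->F, B7->T, B9->S, B8->F, B10->F, B11->T; covers B1=T, B3=F, B4=F, B5=E, B7=T, B8=F, B9=S, B10=F, B11=T
input #5 (t=4, z=1): events B1->T, B3->F, B5->E, B4->T, B6->F, B9->E, B8->F, B10->F, B11->F; covers B1=T, B3=F, B4=T, B5=E, B6=F, B8=F, B9=E, B10=F, B11=F
input #6 (t=5, z=3): events B1->T, B3->F, B5->E, B4->F, B7->F, B9->E, B8->F, B10->F, B11->F; covers B1=T, B3=F, B4=F, B5=E, B7=F, B8=F, B9=E, B10=F, B11=F
input #7 (t=6, z=5): events B1->T, B3->T, B9->E, B8->T, B10->F, B11->F; covers B1=T, B3=T, B8=T, B9=E, B10=F, B11=F
input #8 (t=7, z=10): events B1->F, B2->F, B3->F, B5->S, B4->T, B6->T, B9->E, B8->F, B10->F, B11->F; covers B1=F, B2=F, B3=F, B4=T, B5=S, B6=T, B8=F, B9=E, B10=F, B11=F
input #9 (t=2, z=2): events B1->T, B3->F, B5->E, B4->T, B6->F, B9->E, B8->F, B10->T; covers B1=T, B3=F, B4=T, B5=E, B6=F, B8=F, B9=E, B10=T
input #10 (t=3, z=4): events B1->T, B3->F, B5->E, B4->T, B6->F, B9->S, B8->F, B10->T; covers B1=T, B3=F, B4=T, B5=E, B6=F, B8=F, B9=S, B10=T
the full pool covers 21 outcomes: B1=T, B1=F, B2=F, B3=T, B3=F, B4=T, B4=F, B5=S, B5=E, B6=T, B6=F, B7=T, B7=F, B8=T, B8=F, B9=S, B9=E, B10=T, B10=F, B11=T, B11=F
checked all size-1 subsets: none covers 21 outcomes (max 10/21)
checked all size-2 subsets: none covers 21 outcomes (max 16/21)
checked all size-3 subsets: none covers 21 outcomes (max 18/21)
checked all size-4 subsets: none covers 21 outcomes (max 20/21)
inputs {1, 3, 4, 7, 8} (size 5) cover everything; no size-5 subset with a lexicographically smaller index list covers all 21

Answer: 5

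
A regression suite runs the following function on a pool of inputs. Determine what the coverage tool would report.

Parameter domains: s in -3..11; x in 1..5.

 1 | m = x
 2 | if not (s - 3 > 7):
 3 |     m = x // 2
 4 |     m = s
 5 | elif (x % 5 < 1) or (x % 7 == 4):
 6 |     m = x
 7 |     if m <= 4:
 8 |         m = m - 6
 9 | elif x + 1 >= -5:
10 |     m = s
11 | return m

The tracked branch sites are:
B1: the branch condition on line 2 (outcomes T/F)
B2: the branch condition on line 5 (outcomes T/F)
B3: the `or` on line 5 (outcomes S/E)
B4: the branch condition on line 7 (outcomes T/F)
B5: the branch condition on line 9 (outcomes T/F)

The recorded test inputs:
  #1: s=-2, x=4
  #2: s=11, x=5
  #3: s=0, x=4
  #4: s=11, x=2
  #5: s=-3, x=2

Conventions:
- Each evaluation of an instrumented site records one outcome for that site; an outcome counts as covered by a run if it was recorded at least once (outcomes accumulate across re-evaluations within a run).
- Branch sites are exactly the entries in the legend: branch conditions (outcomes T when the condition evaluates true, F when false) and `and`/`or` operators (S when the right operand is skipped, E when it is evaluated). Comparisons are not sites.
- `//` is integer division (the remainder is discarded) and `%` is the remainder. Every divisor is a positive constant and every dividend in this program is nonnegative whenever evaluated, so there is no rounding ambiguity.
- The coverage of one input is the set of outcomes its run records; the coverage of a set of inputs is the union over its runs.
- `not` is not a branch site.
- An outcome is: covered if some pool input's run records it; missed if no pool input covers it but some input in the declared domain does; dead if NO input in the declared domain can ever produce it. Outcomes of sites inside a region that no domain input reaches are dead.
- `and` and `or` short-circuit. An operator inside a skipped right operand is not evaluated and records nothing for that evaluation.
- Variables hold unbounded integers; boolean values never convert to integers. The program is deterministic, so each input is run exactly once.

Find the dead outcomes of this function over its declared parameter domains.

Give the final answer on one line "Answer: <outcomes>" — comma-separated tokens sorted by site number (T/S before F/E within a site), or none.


running all 75 domain inputs and tallying outcomes:
  B5=F: zero occurrences over every domain input -> dead
  reachable outcomes have witnesses, e.g. B1=T (e.g. s=-3, x=1), B1=F (e.g. s=11, x=1), B2=T (e.g. s=11, x=4), B2=F (e.g. s=11, x=1)
Answer: B5=F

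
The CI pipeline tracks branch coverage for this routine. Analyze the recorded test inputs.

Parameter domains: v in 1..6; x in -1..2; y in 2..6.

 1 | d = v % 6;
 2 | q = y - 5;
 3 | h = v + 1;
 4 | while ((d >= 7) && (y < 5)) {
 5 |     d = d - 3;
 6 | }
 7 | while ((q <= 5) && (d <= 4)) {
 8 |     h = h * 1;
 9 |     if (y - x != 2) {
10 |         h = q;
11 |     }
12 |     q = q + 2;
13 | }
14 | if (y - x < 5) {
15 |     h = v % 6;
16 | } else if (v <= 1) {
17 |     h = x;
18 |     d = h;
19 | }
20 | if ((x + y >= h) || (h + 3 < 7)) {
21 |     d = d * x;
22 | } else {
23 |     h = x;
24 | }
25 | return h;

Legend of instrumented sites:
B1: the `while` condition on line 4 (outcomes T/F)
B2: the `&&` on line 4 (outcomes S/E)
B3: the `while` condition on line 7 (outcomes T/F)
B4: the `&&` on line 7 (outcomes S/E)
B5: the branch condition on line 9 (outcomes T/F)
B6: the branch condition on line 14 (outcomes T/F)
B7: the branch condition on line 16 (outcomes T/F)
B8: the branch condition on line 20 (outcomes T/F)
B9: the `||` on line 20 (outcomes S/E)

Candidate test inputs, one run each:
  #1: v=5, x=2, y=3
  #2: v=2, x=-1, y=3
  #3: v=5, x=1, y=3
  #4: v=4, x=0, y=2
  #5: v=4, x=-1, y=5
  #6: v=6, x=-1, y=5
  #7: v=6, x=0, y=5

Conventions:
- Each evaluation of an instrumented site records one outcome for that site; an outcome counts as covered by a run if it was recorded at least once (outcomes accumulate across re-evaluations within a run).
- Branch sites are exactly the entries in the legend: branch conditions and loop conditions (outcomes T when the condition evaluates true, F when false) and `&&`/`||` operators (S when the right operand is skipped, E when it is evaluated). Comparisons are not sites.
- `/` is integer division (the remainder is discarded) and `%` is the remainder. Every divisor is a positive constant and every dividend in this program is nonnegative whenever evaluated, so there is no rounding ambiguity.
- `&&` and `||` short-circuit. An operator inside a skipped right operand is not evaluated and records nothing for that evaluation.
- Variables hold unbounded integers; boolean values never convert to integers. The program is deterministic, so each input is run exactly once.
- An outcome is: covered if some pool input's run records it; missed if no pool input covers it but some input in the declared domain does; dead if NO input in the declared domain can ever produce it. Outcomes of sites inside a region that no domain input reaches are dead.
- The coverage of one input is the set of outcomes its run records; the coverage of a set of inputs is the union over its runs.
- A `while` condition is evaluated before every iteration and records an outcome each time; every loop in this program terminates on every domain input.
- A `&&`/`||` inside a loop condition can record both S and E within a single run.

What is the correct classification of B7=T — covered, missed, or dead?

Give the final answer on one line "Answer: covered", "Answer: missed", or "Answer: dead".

no pool input records B7=T
but domain input (v=1, x=-1, y=4) does record it -> reachable, so missed

Answer: missed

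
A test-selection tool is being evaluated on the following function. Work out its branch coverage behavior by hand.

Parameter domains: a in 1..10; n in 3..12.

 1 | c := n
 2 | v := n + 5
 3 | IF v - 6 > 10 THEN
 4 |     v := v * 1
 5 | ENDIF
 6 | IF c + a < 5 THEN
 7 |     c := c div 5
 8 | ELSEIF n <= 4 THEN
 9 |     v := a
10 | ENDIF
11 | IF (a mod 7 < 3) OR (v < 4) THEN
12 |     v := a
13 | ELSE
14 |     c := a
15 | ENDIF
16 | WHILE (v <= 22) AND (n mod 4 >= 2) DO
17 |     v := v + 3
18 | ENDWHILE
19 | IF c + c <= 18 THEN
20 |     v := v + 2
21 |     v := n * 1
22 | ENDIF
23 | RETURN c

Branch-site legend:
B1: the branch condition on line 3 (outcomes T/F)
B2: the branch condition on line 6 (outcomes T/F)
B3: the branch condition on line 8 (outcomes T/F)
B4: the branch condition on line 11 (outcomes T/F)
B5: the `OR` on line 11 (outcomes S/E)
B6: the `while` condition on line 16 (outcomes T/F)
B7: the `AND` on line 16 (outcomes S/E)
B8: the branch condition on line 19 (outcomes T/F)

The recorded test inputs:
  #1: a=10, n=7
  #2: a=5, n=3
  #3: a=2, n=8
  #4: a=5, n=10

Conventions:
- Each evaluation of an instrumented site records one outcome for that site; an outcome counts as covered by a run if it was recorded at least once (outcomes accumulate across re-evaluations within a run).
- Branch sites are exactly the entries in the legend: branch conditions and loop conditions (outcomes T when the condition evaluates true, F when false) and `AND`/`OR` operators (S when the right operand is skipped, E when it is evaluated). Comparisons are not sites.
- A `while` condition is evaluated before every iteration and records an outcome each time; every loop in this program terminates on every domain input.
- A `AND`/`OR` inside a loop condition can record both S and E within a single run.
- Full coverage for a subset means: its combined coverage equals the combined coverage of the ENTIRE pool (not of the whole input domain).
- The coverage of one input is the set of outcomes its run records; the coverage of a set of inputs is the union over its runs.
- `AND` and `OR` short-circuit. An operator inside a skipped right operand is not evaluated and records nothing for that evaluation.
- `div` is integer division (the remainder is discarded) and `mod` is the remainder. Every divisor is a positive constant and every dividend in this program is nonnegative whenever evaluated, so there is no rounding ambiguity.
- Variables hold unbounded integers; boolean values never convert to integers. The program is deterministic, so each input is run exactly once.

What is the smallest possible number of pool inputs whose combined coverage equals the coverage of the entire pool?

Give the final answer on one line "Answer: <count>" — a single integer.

#1 (a=10, n=7) -> B1->F, B2->F, B3->F, B5->E, B4->F, B7->E, B6->T, B7->E, B6->T, B7->E, B6->T, B7->E, B6->T, B7->S, ...; covered: B1=F, B2=F, B3=F, B4=F, B5=E, B6=T, B6=F, B7=S, B7=E, B8=F
#2 (a=5, n=3) -> B1->F, B2->F, B3->T, B5->E, B4->F, B7->E, B6->T, B7->E, B6->T, B7->E, B6->T, B7->E, B6->T, B7->E, ...; covered: B1=F, B2=F, B3=T, B4=F, B5=E, B6=T, B6=F, B7=S, B7=E, B8=T
#3 (a=2, n=8) -> B1->F, B2->F, B3->F, B5->S, B4->T, B7->E, B6->F, B8->T; covered: B1=F, B2=F, B3=F, B4=T, B5=S, B6=F, B7=E, B8=T
#4 (a=5, n=10) -> B1->F, B2->F, B3->F, B5->E, B4->F, B7->E, B6->T, B7->E, B6->T, B7->E, B6->T, B7->S, B6->F, B8->T; covered: B1=F, B2=F, B3=F, B4=F, B5=E, B6=T, B6=F, B7=S, B7=E, B8=T
the full pool covers 14 outcomes: B1=F, B2=F, B3=T, B3=F, B4=T, B4=F, B5=S, B5=E, B6=T, B6=F, B7=S, B7=E, B8=T, B8=F
no size-1 subset reaches all 14 outcomes (best union: 10/14)
no size-2 subset reaches all 14 outcomes (best union: 13/14)
size 3: inputs {1, 2, 3} cover all 14 outcomes, and no lexicographically smaller subset of this size does

Answer: 3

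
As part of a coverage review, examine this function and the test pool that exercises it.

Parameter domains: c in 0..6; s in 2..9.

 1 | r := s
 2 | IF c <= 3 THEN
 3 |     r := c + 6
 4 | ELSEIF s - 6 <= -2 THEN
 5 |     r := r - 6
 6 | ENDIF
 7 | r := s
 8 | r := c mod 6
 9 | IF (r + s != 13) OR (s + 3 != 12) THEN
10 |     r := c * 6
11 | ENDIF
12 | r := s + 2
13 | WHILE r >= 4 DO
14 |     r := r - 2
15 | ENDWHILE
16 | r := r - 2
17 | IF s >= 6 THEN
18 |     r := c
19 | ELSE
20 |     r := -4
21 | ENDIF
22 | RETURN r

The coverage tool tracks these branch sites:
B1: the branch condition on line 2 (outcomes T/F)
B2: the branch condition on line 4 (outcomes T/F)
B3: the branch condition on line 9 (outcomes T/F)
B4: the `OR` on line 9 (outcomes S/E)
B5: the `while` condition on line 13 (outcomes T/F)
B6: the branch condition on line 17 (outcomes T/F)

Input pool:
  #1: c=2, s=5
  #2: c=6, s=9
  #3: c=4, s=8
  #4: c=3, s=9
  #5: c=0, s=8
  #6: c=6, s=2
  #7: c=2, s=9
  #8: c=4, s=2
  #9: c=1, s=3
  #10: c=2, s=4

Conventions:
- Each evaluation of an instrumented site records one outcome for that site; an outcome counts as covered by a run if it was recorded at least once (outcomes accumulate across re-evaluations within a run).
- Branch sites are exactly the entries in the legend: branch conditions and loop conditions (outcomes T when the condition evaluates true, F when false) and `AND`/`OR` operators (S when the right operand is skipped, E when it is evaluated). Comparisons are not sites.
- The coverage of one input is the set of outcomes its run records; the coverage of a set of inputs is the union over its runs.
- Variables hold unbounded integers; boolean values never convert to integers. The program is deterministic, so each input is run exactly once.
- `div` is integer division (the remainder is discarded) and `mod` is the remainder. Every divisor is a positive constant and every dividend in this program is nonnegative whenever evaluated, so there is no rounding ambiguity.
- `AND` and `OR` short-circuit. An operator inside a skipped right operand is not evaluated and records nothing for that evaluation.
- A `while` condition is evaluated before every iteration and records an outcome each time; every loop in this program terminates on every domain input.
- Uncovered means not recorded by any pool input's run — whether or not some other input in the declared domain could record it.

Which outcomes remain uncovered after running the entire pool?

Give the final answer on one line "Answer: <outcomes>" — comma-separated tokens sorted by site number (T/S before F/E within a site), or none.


input #1 (c=2, s=5): events B1->T, B4->S, B3->T, B5->T, B5->T, B5->F, B6->F; covers B1=T, B3=T, B4=S, B5=T, B5=F, B6=F
input #2 (c=6, s=9): events B1->F, B2->F, B4->S, B3->T, B5->T, B5->T, B5->T, B5->T, B5->F, B6->T; covers B1=F, B2=F, B3=T, B4=S, B5=T, B5=F, B6=T
input #3 (c=4, s=8): events B1->F, B2->F, B4->S, B3->T, B5->T, B5->T, B5->T, B5->T, B5->F, B6->T; covers B1=F, B2=F, B3=T, B4=S, B5=T, B5=F, B6=T
input #4 (c=3, s=9): events B1->T, B4->S, B3->T, B5->T, B5->T, B5->T, B5->T, B5->F, B6->T; covers B1=T, B3=T, B4=S, B5=T, B5=F, B6=T
input #5 (c=0, s=8): events B1->T, B4->S, B3->T, B5->T, B5->T, B5->T, B5->T, B5->F, B6->T; covers B1=T, B3=T, B4=S, B5=T, B5=F, B6=T
input #6 (c=6, s=2): events B1->F, B2->T, B4->S, B3->T, B5->T, B5->F, B6->F; covers B1=F, B2=T, B3=T, B4=S, B5=T, B5=F, B6=F
input #7 (c=2, s=9): events B1->T, B4->S, B3->T, B5->T, B5->T, B5->T, B5->T, B5->F, B6->T; covers B1=T, B3=T, B4=S, B5=T, B5=F, B6=T
input #8 (c=4, s=2): events B1->F, B2->T, B4->S, B3->T, B5->T, B5->F, B6->F; covers B1=F, B2=T, B3=T, B4=S, B5=T, B5=F, B6=F
input #9 (c=1, s=3): events B1->T, B4->S, B3->T, B5->T, B5->F, B6->F; covers B1=T, B3=T, B4=S, B5=T, B5=F, B6=F
input #10 (c=2, s=4): events B1->T, B4->S, B3->T, B5->T, B5->T, B5->F, B6->F; covers B1=T, B3=T, B4=S, B5=T, B5=F, B6=F
union over the pool: B1=T, B1=F, B2=T, B2=F, B3=T, B4=S, B5=T, B5=F, B6=T, B6=F
uncovered (2 of 12): B3=F, B4=E
Answer: B3=F, B4=E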